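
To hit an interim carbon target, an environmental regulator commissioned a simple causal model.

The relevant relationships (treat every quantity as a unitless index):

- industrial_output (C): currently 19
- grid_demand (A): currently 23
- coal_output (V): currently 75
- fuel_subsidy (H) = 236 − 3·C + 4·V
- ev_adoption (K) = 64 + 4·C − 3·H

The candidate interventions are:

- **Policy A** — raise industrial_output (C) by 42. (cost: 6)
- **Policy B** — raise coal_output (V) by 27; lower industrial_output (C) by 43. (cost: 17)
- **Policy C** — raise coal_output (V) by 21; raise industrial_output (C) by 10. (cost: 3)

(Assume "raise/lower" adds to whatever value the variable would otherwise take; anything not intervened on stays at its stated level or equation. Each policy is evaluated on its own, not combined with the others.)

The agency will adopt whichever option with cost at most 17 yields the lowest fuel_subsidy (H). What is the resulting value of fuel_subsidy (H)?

Policy A (C + 42):
  C = 19 + 42 = 61
  V = 75
  H = 236 − 3·61 + 4·75 = 353
Policy B (V + 27, C − 43):
  C = 19 − 43 = -24
  V = 75 + 27 = 102
  H = 236 − 3·(-24) + 4·102 = 716
Policy C (V + 21, C + 10):
  C = 19 + 10 = 29
  V = 75 + 21 = 96
  H = 236 − 3·29 + 4·96 = 533
Comparing — Policy A: H=353, Policy B: H=716, Policy C: H=533. Lowest is 353 (Policy A).

353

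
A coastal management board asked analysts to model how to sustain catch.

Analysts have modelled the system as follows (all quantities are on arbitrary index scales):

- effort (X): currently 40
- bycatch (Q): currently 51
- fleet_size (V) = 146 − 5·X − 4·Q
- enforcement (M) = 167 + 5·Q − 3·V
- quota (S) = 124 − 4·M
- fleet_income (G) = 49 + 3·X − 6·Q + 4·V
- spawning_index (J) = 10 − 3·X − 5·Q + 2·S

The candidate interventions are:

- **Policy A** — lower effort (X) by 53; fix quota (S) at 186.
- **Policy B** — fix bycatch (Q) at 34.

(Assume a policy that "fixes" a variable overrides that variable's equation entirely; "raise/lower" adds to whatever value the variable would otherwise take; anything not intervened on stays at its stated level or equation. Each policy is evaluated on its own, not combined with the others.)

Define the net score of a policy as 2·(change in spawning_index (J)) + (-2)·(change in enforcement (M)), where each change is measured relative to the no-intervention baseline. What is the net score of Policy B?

5372

Baseline:
  X = 40
  Q = 51
  V = 146 − 5·40 − 4·51 = -258
  M = 167 + 5·51 − 3·(-258) = 1196
  S = 124 − 4·1196 = -4660
  J = 10 − 3·40 − 5·51 + 2·(-4660) = -9685
Policy B (Q := 34):
  X = 40
  Q = 34
  V = 146 − 5·40 − 4·34 = -190
  M = 167 + 5·34 − 3·(-190) = 907
  S = 124 − 4·907 = -3504
  J = 10 − 3·40 − 5·34 + 2·(-3504) = -7288
ΔJ = -7288 − (-9685) = 2397; ΔM = 907 − 1196 = -289
Score = 2·2397 + (-2)·(-289) = 5372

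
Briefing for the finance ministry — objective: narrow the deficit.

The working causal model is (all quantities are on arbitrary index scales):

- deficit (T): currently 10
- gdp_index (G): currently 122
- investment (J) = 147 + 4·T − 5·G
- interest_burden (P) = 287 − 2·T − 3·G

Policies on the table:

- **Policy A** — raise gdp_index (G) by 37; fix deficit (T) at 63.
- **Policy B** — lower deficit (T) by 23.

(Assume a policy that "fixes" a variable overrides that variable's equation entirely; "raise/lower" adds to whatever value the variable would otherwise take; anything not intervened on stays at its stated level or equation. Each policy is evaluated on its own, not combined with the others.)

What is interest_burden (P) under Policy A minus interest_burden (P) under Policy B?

-263

Policy A (G + 37, T := 63):
  T = 63
  G = 122 + 37 = 159
  P = 287 − 2·63 − 3·159 = -316
Policy B (T − 23):
  T = 10 − 23 = -13
  G = 122
  P = 287 − 2·(-13) − 3·122 = -53
P: -316 − (-53) = -263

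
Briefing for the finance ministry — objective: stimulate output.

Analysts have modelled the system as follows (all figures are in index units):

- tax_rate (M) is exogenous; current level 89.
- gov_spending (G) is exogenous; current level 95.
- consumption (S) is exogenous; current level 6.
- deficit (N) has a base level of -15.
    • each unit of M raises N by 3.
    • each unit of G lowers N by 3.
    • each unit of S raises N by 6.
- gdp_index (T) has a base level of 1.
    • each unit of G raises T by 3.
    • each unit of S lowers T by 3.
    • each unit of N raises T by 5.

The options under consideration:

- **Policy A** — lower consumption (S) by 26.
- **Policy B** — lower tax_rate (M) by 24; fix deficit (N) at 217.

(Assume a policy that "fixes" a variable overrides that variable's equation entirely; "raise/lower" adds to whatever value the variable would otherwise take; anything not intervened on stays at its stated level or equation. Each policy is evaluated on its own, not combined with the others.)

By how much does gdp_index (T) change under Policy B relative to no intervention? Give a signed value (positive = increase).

Baseline:
  M = 89
  G = 95
  S = 6
  N = -15 + 3·89 − 3·95 + 6·6 = 3
  T = 1 + 3·95 − 3·6 + 5·3 = 283
Policy B (M − 24, N := 217):
  M = 89 − 24 = 65
  G = 95
  S = 6
  N = 217
  T = 1 + 3·95 − 3·6 + 5·217 = 1353
Change in T: 1353 − 283 = 1070

1070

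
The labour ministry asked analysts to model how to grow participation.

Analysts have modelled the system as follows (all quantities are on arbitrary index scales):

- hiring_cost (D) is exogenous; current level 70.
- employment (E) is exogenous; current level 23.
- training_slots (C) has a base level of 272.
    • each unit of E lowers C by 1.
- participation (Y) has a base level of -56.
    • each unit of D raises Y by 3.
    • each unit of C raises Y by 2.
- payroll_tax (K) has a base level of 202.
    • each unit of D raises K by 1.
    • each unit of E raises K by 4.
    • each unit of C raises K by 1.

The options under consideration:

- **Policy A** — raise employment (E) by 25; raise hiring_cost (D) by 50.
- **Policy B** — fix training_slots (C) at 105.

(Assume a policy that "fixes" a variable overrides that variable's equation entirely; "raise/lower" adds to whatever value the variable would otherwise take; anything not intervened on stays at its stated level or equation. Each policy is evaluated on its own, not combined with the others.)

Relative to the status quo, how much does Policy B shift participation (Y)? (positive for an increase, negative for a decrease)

-288

Baseline:
  D = 70
  E = 23
  C = 272 − 23 = 249
  Y = -56 + 3·70 + 2·249 = 652
Policy B (C := 105):
  D = 70
  E = 23
  C = 105
  Y = -56 + 3·70 + 2·105 = 364
Change in Y: 364 − 652 = -288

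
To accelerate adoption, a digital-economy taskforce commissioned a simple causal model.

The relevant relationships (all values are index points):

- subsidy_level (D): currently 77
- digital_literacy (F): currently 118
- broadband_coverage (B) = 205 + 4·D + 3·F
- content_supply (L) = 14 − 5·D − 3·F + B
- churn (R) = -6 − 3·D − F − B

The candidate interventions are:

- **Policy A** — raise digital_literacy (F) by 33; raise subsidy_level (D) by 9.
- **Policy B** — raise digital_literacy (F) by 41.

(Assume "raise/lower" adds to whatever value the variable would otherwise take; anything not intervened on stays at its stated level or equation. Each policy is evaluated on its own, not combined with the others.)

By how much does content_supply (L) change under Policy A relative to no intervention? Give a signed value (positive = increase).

Baseline:
  D = 77
  F = 118
  B = 205 + 4·77 + 3·118 = 867
  L = 14 − 5·77 − 3·118 + 867 = 142
Policy A (F + 33, D + 9):
  D = 77 + 9 = 86
  F = 118 + 33 = 151
  B = 205 + 4·86 + 3·151 = 1002
  L = 14 − 5·86 − 3·151 + 1002 = 133
Change in L: 133 − 142 = -9

-9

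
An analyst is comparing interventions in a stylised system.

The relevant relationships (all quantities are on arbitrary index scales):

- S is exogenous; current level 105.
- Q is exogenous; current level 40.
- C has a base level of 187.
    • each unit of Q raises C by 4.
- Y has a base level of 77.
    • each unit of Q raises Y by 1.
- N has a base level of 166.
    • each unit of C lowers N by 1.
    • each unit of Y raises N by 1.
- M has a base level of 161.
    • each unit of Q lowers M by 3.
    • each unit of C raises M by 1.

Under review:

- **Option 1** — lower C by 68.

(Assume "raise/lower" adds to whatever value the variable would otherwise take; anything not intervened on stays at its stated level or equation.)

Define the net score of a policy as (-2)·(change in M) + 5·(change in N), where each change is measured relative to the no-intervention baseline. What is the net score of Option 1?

Baseline:
  Q = 40
  C = 187 + 4·40 = 347
  Y = 77 + 40 = 117
  N = 166 − 347 + 117 = -64
  M = 161 − 3·40 + 347 = 388
Option 1 (C − 68):
  Q = 40
  C = 187 + 4·40 (−68 from intervention) = 279
  Y = 77 + 40 = 117
  N = 166 − 279 + 117 = 4
  M = 161 − 3·40 + 279 = 320
ΔM = 320 − 388 = -68; ΔN = 4 − (-64) = 68
Score = (-2)·(-68) + 5·68 = 476

476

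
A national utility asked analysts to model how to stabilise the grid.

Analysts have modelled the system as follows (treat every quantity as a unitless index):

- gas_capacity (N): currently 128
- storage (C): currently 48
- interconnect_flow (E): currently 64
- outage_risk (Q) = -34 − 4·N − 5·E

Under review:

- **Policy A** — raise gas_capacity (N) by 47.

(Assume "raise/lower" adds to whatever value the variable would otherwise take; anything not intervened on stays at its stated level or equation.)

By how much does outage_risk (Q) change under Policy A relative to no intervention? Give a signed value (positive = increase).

Baseline:
  N = 128
  E = 64
  Q = -34 − 4·128 − 5·64 = -866
Policy A (N + 47):
  N = 128 + 47 = 175
  E = 64
  Q = -34 − 4·175 − 5·64 = -1054
Change in Q: -1054 − (-866) = -188

-188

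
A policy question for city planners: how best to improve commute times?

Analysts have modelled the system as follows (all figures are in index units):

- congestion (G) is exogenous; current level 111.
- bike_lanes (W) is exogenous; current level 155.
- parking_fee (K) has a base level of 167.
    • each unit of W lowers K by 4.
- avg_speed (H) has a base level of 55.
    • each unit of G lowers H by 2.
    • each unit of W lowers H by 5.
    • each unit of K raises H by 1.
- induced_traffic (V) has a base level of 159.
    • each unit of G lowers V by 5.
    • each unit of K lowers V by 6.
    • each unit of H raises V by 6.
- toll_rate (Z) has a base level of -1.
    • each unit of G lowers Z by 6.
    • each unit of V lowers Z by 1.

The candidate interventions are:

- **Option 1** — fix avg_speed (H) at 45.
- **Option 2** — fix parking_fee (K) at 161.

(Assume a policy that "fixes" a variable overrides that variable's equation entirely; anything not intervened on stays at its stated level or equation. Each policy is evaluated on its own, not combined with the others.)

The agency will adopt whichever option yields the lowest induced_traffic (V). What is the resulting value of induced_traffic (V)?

-6048

Option 1 (H := 45):
  G = 111
  W = 155
  K = 167 − 4·155 = -453
  H = 45
  V = 159 − 5·111 − 6·(-453) + 6·45 = 2592
Option 2 (K := 161):
  G = 111
  W = 155
  K = 161
  H = 55 − 2·111 − 5·155 + 161 = -781
  V = 159 − 5·111 − 6·161 + 6·(-781) = -6048
Comparing — Option 1: V=2592, Option 2: V=-6048. Lowest is -6048 (Option 2).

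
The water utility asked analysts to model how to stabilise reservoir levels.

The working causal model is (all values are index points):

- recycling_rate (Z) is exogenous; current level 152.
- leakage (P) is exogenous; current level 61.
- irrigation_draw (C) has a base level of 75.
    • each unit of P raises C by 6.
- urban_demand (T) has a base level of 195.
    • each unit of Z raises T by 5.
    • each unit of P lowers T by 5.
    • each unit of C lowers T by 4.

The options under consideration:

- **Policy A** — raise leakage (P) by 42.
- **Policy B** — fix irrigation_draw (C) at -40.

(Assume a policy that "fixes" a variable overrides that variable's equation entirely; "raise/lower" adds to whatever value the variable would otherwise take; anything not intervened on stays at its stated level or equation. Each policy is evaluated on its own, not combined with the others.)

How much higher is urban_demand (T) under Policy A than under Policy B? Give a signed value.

Policy A (P + 42):
  Z = 152
  P = 61 + 42 = 103
  C = 75 + 6·103 = 693
  T = 195 + 5·152 − 5·103 − 4·693 = -2332
Policy B (C := -40):
  Z = 152
  P = 61
  C = -40
  T = 195 + 5·152 − 5·61 − 4·(-40) = 810
T: -2332 − 810 = -3142

-3142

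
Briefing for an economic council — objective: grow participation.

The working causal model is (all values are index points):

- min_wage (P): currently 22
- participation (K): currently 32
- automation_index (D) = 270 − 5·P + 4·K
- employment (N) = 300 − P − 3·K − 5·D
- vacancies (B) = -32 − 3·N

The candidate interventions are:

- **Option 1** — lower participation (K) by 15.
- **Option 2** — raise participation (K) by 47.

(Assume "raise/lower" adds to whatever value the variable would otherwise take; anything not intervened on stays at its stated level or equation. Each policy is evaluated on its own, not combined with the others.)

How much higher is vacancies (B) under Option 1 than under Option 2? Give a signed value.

-4278

Option 1 (K − 15):
  P = 22
  K = 32 − 15 = 17
  D = 270 − 5·22 + 4·17 = 228
  N = 300 − 22 − 3·17 − 5·228 = -913
  B = -32 − 3·(-913) = 2707
Option 2 (K + 47):
  P = 22
  K = 32 + 47 = 79
  D = 270 − 5·22 + 4·79 = 476
  N = 300 − 22 − 3·79 − 5·476 = -2339
  B = -32 − 3·(-2339) = 6985
B: 2707 − 6985 = -4278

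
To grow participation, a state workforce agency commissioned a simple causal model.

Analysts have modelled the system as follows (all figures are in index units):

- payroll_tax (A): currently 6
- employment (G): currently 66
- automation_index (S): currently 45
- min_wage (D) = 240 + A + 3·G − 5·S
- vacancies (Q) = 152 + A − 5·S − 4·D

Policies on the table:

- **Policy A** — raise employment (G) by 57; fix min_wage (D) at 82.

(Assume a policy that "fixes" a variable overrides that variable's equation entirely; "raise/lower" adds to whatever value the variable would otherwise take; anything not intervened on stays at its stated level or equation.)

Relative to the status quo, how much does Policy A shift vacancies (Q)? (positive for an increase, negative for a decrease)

Baseline:
  A = 6
  G = 66
  S = 45
  D = 240 + 6 + 3·66 − 5·45 = 219
  Q = 152 + 6 − 5·45 − 4·219 = -943
Policy A (G + 57, D := 82):
  A = 6
  G = 66 + 57 = 123
  S = 45
  D = 82
  Q = 152 + 6 − 5·45 − 4·82 = -395
Change in Q: -395 − (-943) = 548

548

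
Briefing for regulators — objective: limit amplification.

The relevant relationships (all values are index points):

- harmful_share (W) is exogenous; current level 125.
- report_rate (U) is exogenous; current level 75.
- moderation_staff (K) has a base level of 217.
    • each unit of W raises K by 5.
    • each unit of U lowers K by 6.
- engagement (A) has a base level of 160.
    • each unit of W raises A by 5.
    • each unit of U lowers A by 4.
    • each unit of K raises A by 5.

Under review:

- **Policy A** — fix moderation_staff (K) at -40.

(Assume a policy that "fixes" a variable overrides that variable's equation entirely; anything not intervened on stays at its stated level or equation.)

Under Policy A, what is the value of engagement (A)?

Policy A (K := -40):
  W = 125
  U = 75
  K = -40
  A = 160 + 5·125 − 4·75 + 5·(-40) = 285

285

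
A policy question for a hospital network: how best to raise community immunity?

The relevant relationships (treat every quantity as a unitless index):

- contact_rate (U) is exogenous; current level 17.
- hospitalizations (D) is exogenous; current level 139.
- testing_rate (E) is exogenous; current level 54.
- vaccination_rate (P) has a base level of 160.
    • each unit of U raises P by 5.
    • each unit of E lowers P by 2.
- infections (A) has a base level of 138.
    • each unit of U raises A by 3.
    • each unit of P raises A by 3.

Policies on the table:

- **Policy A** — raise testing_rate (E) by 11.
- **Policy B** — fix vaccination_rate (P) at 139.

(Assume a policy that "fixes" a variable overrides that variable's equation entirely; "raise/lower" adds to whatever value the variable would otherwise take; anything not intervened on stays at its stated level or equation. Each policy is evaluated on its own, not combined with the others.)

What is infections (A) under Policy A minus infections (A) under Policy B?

-72

Policy A (E + 11):
  U = 17
  E = 54 + 11 = 65
  P = 160 + 5·17 − 2·65 = 115
  A = 138 + 3·17 + 3·115 = 534
Policy B (P := 139):
  U = 17
  E = 54
  P = 139
  A = 138 + 3·17 + 3·139 = 606
A: 534 − 606 = -72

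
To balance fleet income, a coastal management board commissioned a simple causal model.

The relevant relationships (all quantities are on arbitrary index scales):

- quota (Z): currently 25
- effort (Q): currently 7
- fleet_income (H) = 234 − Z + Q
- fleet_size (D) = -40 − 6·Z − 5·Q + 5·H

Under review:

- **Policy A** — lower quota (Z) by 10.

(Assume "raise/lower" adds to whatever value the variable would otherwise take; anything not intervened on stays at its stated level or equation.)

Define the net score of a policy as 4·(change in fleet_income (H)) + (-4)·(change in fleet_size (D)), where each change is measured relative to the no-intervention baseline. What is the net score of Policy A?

-400

Baseline:
  Z = 25
  Q = 7
  H = 234 − 25 + 7 = 216
  D = -40 − 6·25 − 5·7 + 5·216 = 855
Policy A (Z − 10):
  Z = 25 − 10 = 15
  Q = 7
  H = 234 − 15 + 7 = 226
  D = -40 − 6·15 − 5·7 + 5·226 = 965
ΔH = 226 − 216 = 10; ΔD = 965 − 855 = 110
Score = 4·10 + (-4)·110 = -400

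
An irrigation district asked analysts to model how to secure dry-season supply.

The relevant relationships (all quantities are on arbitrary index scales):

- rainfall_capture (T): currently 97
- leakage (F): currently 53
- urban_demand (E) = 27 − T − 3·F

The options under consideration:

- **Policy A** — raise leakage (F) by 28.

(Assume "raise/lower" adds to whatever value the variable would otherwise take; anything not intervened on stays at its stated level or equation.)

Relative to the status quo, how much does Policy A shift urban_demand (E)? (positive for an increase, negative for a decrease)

Baseline:
  T = 97
  F = 53
  E = 27 − 97 − 3·53 = -229
Policy A (F + 28):
  T = 97
  F = 53 + 28 = 81
  E = 27 − 97 − 3·81 = -313
Change in E: -313 − (-229) = -84

-84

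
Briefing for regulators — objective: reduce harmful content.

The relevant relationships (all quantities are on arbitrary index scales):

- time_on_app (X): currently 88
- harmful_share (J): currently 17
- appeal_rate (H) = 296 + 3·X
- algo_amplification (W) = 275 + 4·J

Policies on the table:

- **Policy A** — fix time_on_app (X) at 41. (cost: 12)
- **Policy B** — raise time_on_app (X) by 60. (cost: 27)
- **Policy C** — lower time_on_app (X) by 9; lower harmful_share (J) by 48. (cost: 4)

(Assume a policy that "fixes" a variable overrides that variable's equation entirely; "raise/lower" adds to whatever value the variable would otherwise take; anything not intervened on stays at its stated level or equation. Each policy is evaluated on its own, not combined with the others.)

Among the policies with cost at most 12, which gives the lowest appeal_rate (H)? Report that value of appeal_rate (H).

419

Policy A (X := 41):
  X = 41
  H = 296 + 3·41 = 419
Policy C (X − 9, J − 48):
  X = 88 − 9 = 79
  H = 296 + 3·79 = 533
Comparing — Policy A: H=419, Policy C: H=533. Lowest is 419 (Policy A).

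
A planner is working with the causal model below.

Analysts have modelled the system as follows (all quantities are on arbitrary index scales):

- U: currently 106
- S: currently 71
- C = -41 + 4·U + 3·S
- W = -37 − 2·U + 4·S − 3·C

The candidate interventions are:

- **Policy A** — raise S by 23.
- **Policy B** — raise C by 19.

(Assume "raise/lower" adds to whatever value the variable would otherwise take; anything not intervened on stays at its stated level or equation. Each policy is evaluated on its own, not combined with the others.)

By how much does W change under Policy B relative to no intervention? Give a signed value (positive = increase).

-57

Baseline:
  U = 106
  S = 71
  C = -41 + 4·106 + 3·71 = 596
  W = -37 − 2·106 + 4·71 − 3·596 = -1753
Policy B (C + 19):
  U = 106
  S = 71
  C = -41 + 4·106 + 3·71 (+19 from intervention) = 615
  W = -37 − 2·106 + 4·71 − 3·615 = -1810
Change in W: -1810 − (-1753) = -57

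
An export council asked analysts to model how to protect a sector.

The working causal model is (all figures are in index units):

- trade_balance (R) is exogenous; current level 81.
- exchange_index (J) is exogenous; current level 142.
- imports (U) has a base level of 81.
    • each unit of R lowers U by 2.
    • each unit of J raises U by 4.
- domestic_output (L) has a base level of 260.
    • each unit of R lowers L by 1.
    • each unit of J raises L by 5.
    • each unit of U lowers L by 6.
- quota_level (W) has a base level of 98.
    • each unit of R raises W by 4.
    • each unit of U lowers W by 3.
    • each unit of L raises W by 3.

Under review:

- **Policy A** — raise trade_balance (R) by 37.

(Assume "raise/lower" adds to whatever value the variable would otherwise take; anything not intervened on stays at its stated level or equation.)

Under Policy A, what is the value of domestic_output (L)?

Policy A (R + 37):
  R = 81 + 37 = 118
  J = 142
  U = 81 − 2·118 + 4·142 = 413
  L = 260 − 118 + 5·142 − 6·413 = -1626

-1626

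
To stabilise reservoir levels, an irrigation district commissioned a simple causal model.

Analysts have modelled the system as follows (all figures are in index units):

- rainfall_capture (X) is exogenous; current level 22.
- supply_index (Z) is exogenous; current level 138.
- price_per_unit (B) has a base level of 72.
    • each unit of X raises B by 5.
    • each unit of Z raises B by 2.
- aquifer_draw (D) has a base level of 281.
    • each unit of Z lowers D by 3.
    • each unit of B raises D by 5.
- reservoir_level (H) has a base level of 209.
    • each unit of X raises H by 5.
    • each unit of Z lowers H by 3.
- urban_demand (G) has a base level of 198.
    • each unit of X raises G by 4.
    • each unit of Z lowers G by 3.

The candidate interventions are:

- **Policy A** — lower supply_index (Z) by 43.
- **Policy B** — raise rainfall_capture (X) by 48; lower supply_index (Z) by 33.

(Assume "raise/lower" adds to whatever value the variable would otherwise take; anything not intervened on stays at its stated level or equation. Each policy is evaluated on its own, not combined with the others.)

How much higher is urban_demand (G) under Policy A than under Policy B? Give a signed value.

-162

Policy A (Z − 43):
  X = 22
  Z = 138 − 43 = 95
  G = 198 + 4·22 − 3·95 = 1
Policy B (X + 48, Z − 33):
  X = 22 + 48 = 70
  Z = 138 − 33 = 105
  G = 198 + 4·70 − 3·105 = 163
G: 1 − 163 = -162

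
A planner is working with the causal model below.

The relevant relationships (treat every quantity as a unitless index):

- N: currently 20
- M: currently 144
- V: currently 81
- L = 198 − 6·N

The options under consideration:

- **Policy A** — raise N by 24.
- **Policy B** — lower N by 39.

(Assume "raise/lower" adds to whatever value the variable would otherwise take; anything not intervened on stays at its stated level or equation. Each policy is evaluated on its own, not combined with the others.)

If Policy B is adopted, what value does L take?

Policy B (N − 39):
  N = 20 − 39 = -19
  L = 198 − 6·(-19) = 312

312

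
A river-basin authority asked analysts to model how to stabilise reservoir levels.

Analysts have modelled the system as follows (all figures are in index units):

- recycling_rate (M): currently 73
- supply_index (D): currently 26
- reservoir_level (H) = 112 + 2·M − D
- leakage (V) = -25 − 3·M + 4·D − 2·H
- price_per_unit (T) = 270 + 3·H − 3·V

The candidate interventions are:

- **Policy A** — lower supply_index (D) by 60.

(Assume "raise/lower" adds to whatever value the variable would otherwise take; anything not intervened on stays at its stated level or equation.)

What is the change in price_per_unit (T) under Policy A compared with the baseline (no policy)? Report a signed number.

1260

Baseline:
  M = 73
  D = 26
  H = 112 + 2·73 − 26 = 232
  V = -25 − 3·73 + 4·26 − 2·232 = -604
  T = 270 + 3·232 − 3·(-604) = 2778
Policy A (D − 60):
  M = 73
  D = 26 − 60 = -34
  H = 112 + 2·73 − (-34) = 292
  V = -25 − 3·73 + 4·(-34) − 2·292 = -964
  T = 270 + 3·292 − 3·(-964) = 4038
Change in T: 4038 − 2778 = 1260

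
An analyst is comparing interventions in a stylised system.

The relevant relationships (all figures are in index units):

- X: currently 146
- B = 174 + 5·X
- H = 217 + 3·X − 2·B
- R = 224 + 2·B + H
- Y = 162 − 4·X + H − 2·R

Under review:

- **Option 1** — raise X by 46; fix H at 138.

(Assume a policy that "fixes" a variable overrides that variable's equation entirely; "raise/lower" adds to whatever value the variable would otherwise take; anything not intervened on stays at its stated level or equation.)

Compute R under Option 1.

Option 1 (X + 46, H := 138):
  X = 146 + 46 = 192
  B = 174 + 5·192 = 1134
  H = 138
  R = 224 + 2·1134 + 138 = 2630

2630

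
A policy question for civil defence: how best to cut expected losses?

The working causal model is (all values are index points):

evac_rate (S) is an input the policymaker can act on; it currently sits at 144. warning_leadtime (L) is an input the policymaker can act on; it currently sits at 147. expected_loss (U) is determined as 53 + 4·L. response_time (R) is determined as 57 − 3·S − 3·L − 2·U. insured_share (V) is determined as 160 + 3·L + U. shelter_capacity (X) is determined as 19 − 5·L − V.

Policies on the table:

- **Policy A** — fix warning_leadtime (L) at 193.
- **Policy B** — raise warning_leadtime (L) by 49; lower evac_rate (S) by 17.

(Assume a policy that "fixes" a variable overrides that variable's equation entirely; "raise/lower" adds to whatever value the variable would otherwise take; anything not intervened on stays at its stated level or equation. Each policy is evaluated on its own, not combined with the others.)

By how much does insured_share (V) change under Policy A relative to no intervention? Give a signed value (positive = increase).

322

Baseline:
  L = 147
  U = 53 + 4·147 = 641
  V = 160 + 3·147 + 641 = 1242
Policy A (L := 193):
  L = 193
  U = 53 + 4·193 = 825
  V = 160 + 3·193 + 825 = 1564
Change in V: 1564 − 1242 = 322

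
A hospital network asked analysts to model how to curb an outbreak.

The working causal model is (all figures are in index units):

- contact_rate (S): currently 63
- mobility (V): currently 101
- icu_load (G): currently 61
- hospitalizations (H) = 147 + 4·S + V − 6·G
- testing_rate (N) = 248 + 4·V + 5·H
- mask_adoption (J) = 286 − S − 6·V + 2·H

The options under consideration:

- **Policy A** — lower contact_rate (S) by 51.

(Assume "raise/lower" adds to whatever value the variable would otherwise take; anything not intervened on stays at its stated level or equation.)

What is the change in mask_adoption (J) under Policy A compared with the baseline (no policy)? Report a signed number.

-357

Baseline:
  S = 63
  V = 101
  G = 61
  H = 147 + 4·63 + 101 − 6·61 = 134
  J = 286 − 63 − 6·101 + 2·134 = -115
Policy A (S − 51):
  S = 63 − 51 = 12
  V = 101
  G = 61
  H = 147 + 4·12 + 101 − 6·61 = -70
  J = 286 − 12 − 6·101 + 2·(-70) = -472
Change in J: -472 − (-115) = -357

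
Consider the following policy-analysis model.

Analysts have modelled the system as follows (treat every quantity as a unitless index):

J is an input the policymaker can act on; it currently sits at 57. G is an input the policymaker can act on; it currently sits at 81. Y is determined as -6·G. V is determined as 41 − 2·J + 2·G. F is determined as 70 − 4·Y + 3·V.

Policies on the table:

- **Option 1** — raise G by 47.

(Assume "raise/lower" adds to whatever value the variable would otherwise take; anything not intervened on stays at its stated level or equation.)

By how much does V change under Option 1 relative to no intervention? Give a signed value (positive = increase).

Baseline:
  J = 57
  G = 81
  V = 41 − 2·57 + 2·81 = 89
Option 1 (G + 47):
  J = 57
  G = 81 + 47 = 128
  V = 41 − 2·57 + 2·128 = 183
Change in V: 183 − 89 = 94

94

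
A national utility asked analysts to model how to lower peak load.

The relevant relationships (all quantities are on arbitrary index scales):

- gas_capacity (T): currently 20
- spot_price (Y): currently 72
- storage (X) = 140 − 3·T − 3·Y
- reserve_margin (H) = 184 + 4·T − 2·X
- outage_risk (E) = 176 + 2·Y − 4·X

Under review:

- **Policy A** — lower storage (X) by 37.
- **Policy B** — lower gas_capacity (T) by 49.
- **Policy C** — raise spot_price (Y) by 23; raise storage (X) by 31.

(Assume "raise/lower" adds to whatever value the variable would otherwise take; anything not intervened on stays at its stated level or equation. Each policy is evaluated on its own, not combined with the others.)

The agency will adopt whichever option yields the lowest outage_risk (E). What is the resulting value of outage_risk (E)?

Policy A (X − 37):
  T = 20
  Y = 72
  X = 140 − 3·20 − 3·72 (−37 from intervention) = -173
  E = 176 + 2·72 − 4·(-173) = 1012
Policy B (T − 49):
  T = 20 − 49 = -29
  Y = 72
  X = 140 − 3·(-29) − 3·72 = 11
  E = 176 + 2·72 − 4·11 = 276
Policy C (Y + 23, X + 31):
  T = 20
  Y = 72 + 23 = 95
  X = 140 − 3·20 − 3·95 (+31 from intervention) = -174
  E = 176 + 2·95 − 4·(-174) = 1062
Comparing — Policy A: E=1012, Policy B: E=276, Policy C: E=1062. Lowest is 276 (Policy B).

276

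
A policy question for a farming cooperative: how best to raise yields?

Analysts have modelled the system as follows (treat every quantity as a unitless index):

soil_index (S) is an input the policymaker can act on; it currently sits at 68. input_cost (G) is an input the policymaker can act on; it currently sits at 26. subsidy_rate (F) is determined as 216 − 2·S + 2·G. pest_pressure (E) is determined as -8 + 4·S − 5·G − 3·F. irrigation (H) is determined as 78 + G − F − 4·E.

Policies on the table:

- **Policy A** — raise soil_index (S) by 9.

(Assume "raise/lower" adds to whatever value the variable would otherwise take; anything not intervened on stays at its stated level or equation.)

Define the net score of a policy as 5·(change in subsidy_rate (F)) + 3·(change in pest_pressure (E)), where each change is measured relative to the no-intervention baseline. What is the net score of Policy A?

180

Baseline:
  S = 68
  G = 26
  F = 216 − 2·68 + 2·26 = 132
  E = -8 + 4·68 − 5·26 − 3·132 = -262
Policy A (S + 9):
  S = 68 + 9 = 77
  G = 26
  F = 216 − 2·77 + 2·26 = 114
  E = -8 + 4·77 − 5·26 − 3·114 = -172
ΔF = 114 − 132 = -18; ΔE = -172 − (-262) = 90
Score = 5·(-18) + 3·90 = 180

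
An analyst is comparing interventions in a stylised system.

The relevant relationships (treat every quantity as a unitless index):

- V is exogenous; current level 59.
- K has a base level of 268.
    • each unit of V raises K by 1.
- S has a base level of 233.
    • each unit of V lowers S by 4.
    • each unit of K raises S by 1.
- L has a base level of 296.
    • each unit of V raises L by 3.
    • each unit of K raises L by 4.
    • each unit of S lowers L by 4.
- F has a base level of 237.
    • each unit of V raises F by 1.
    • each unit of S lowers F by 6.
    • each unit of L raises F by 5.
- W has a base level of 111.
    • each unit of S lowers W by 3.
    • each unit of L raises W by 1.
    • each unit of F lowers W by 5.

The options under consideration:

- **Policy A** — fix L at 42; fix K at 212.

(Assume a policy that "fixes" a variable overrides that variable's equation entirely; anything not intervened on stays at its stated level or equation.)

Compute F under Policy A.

-748

Policy A (L := 42, K := 212):
  V = 59
  K = 212
  S = 233 − 4·59 + 212 = 209
  L = 42
  F = 237 + 59 − 6·209 + 5·42 = -748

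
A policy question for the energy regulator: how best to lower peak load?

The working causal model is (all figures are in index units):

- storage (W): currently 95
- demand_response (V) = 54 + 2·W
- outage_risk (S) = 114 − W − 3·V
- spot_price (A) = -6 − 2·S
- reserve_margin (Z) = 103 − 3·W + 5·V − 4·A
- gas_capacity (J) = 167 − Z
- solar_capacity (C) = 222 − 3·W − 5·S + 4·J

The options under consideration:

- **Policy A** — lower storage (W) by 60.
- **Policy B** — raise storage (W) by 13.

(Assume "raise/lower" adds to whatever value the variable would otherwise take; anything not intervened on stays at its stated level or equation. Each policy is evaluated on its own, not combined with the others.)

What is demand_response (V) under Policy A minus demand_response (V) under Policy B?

Policy A (W − 60):
  W = 95 − 60 = 35
  V = 54 + 2·35 = 124
Policy B (W + 13):
  W = 95 + 13 = 108
  V = 54 + 2·108 = 270
V: 124 − 270 = -146

-146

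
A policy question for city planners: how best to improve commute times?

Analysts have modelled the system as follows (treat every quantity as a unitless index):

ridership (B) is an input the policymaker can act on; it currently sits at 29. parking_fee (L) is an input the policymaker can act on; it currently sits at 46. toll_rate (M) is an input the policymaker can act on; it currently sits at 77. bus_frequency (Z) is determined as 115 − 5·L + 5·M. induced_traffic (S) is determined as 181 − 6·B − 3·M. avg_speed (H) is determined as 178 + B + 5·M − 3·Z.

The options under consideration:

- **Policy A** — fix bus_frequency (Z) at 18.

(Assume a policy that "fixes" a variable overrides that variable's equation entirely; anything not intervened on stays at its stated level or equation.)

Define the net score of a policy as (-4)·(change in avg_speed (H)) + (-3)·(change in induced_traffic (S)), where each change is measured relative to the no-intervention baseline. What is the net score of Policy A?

-3024

Baseline:
  B = 29
  L = 46
  M = 77
  Z = 115 − 5·46 + 5·77 = 270
  S = 181 − 6·29 − 3·77 = -224
  H = 178 + 29 + 5·77 − 3·270 = -218
Policy A (Z := 18):
  B = 29
  L = 46
  M = 77
  Z = 18
  S = 181 − 6·29 − 3·77 = -224
  H = 178 + 29 + 5·77 − 3·18 = 538
ΔH = 538 − (-218) = 756; ΔS = -224 − (-224) = 0
Score = (-4)·756 + (-3)·0 = -3024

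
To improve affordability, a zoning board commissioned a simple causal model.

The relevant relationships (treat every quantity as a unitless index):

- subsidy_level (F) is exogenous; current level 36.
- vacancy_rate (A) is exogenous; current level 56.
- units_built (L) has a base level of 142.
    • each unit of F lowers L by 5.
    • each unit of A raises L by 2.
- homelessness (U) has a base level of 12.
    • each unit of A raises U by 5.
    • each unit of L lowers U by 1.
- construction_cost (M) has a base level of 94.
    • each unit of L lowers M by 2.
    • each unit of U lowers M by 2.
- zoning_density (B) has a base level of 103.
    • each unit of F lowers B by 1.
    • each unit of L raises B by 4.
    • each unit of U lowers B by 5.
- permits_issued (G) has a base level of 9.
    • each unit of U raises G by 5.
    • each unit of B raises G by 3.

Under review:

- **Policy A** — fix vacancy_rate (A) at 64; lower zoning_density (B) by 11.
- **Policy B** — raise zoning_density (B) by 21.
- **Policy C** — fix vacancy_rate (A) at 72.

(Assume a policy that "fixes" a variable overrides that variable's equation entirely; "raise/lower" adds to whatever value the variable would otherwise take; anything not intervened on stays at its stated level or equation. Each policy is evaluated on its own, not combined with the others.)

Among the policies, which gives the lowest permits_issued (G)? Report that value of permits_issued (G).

Policy A (A := 64, B − 11):
  F = 36
  A = 64
  L = 142 − 5·36 + 2·64 = 90
  U = 12 + 5·64 − 90 = 242
  B = 103 − 36 + 4·90 − 5·242 (−11 from intervention) = -794
  G = 9 + 5·242 + 3·(-794) = -1163
Policy B (B + 21):
  F = 36
  A = 56
  L = 142 − 5·36 + 2·56 = 74
  U = 12 + 5·56 − 74 = 218
  B = 103 − 36 + 4·74 − 5·218 (+21 from intervention) = -706
  G = 9 + 5·218 + 3·(-706) = -1019
Policy C (A := 72):
  F = 36
  A = 72
  L = 142 − 5·36 + 2·72 = 106
  U = 12 + 5·72 − 106 = 266
  B = 103 − 36 + 4·106 − 5·266 = -839
  G = 9 + 5·266 + 3·(-839) = -1178
Comparing — Policy A: G=-1163, Policy B: G=-1019, Policy C: G=-1178. Lowest is -1178 (Policy C).

-1178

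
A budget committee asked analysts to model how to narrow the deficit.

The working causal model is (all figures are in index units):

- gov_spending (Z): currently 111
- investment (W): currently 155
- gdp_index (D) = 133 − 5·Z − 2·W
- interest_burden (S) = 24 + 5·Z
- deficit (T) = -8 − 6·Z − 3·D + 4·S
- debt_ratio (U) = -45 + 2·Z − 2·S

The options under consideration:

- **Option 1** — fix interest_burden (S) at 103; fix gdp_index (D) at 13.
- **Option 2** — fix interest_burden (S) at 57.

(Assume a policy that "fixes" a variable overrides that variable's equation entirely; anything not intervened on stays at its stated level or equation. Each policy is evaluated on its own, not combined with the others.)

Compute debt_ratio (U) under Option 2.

63

Option 2 (S := 57):
  Z = 111
  S = 57
  U = -45 + 2·111 − 2·57 = 63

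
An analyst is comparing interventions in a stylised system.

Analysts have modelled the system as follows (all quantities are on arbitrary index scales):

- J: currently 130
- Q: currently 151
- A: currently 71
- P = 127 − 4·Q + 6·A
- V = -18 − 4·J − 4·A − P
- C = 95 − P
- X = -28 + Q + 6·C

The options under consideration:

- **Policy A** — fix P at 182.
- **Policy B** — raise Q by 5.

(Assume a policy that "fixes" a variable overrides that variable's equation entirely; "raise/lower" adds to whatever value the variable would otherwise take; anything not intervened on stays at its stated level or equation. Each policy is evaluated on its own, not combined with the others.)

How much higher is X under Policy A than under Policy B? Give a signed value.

-1523

Policy A (P := 182):
  Q = 151
  A = 71
  P = 182
  C = 95 − 182 = -87
  X = -28 + 151 + 6·(-87) = -399
Policy B (Q + 5):
  Q = 151 + 5 = 156
  A = 71
  P = 127 − 4·156 + 6·71 = -71
  C = 95 − (-71) = 166
  X = -28 + 156 + 6·166 = 1124
X: -399 − 1124 = -1523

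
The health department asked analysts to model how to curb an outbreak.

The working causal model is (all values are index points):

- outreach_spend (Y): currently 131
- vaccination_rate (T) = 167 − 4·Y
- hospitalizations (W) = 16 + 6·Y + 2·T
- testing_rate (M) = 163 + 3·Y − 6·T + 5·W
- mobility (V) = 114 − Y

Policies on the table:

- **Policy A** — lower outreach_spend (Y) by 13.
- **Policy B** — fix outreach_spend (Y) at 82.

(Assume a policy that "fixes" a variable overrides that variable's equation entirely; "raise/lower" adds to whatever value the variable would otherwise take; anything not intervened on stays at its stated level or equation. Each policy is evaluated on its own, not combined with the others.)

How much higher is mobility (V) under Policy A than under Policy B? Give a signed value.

-36

Policy A (Y − 13):
  Y = 131 − 13 = 118
  V = 114 − 118 = -4
Policy B (Y := 82):
  Y = 82
  V = 114 − 82 = 32
V: -4 − 32 = -36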